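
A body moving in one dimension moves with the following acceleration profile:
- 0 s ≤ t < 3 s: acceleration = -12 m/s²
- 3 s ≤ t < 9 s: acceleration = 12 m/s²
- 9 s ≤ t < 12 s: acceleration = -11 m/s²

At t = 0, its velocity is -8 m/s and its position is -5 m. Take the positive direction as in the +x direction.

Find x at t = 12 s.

On each constant-a segment, Δv = aΔt and Δx = v₀Δt + ½aΔt²; chain segment to segment.
0–3 s: v starts -8 m/s; Δx = -8·3 + ½·-12·3² = -78 m; v ends -44 m/s.
3–9 s: v starts -44 m/s; Δx = -44·6 + ½·12·6² = -48 m; v ends 28 m/s.
9–12 s: v starts 28 m/s; Δx = 28·3 + ½·-11·3² = 34.5 m; v ends -5 m/s.
x(12) = -5 + Σ Δx = -96.5 m.

-96.5 m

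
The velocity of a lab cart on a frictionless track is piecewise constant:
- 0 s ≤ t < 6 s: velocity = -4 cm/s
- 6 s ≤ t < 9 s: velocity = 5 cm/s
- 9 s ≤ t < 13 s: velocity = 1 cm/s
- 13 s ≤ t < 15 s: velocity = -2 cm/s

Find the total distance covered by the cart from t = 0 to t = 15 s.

Distance (not displacement) is the total path length: add the absolute areas under v-t.
0–6 s: |-4| × 6 = 24 cm
6–9 s: |5| × 3 = 15 cm
9–13 s: |1| × 4 = 4 cm
13–15 s: |-2| × 2 = 4 cm
Total distance = 47 cm

47 cm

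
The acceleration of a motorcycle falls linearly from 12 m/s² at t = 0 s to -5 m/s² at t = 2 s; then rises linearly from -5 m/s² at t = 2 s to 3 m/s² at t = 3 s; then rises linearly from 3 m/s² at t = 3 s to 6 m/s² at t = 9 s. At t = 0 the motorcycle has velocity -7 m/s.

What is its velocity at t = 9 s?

Δv equals the area under the a-t graph; then v = v₀ + Δv.
0–2 s: ½(12 + -5)(2) = 7 m/s
2–3 s: ½(-5 + 3)(1) = -1 m/s
3–9 s: ½(3 + 6)(6) = 27 m/s
Δv = 33 m/s, so v(9) = -7 + (33) = 26 m/s.

26 m/s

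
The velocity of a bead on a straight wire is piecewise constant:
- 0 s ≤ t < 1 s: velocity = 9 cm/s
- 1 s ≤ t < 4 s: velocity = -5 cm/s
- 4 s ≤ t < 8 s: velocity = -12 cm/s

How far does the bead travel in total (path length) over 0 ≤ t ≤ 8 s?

Total distance travelled is ∫|v| dt — sum the magnitudes of each area piece.
0–1 s: |9| × 1 = 9 cm
1–4 s: |-5| × 3 = 15 cm
4–8 s: |-12| × 4 = 48 cm
Total distance = 72 cm

72 cm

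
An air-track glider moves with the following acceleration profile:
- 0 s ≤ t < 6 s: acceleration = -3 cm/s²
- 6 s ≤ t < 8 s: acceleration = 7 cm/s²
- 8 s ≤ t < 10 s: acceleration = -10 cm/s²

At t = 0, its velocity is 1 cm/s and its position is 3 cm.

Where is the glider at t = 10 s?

On each constant-a segment, Δv = aΔt and Δx = v₀Δt + ½aΔt²; chain segment to segment.
0–6 s: v starts 1 cm/s; Δx = 1·6 + ½·-3·6² = -48 cm; v ends -17 cm/s.
6–8 s: v starts -17 cm/s; Δx = -17·2 + ½·7·2² = -20 cm; v ends -3 cm/s.
8–10 s: v starts -3 cm/s; Δx = -3·2 + ½·-10·2² = -26 cm; v ends -23 cm/s.
x(10) = 3 + Σ Δx = -91 cm.

-91 cm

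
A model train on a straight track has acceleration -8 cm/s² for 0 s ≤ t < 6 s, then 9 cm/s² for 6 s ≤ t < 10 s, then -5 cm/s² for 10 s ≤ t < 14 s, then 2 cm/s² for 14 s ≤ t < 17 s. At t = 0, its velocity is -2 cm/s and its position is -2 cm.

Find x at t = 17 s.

-475 cm

On each constant-a segment, Δv = aΔt and Δx = v₀Δt + ½aΔt²; chain segment to segment.
0–6 s: v starts -2 cm/s; Δx = -2·6 + ½·-8·6² = -156 cm; v ends -50 cm/s.
6–10 s: v starts -50 cm/s; Δx = -50·4 + ½·9·4² = -128 cm; v ends -14 cm/s.
10–14 s: v starts -14 cm/s; Δx = -14·4 + ½·-5·4² = -96 cm; v ends -34 cm/s.
14–17 s: v starts -34 cm/s; Δx = -34·3 + ½·2·3² = -93 cm; v ends -28 cm/s.
x(17) = -2 + Σ Δx = -475 cm.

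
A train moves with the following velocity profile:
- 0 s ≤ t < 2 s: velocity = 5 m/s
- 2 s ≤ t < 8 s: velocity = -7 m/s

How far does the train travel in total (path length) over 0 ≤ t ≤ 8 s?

52 m

Distance (not displacement) is the total path length: add the absolute areas under v-t.
0–2 s: |5| × 2 = 10 m
2–8 s: |-7| × 6 = 42 m
Total distance = 52 m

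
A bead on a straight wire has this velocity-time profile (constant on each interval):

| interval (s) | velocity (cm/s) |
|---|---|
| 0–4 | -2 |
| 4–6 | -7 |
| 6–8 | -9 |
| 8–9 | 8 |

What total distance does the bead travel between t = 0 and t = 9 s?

48 cm

Total distance travelled is ∫|v| dt — sum the magnitudes of each area piece.
0–4 s: |-2| × 4 = 8 cm
4–6 s: |-7| × 2 = 14 cm
6–8 s: |-9| × 2 = 18 cm
8–9 s: |8| × 1 = 8 cm
Total distance = 48 cm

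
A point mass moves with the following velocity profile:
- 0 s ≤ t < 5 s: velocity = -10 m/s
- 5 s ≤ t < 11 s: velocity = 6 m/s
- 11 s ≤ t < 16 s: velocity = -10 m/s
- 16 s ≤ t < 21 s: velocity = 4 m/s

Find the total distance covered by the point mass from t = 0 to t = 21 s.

Total distance travelled is ∫|v| dt — sum the magnitudes of each area piece.
0–5 s: |-10| × 5 = 50 m
5–11 s: |6| × 6 = 36 m
11–16 s: |-10| × 5 = 50 m
16–21 s: |4| × 5 = 20 m
Total distance = 156 m

156 m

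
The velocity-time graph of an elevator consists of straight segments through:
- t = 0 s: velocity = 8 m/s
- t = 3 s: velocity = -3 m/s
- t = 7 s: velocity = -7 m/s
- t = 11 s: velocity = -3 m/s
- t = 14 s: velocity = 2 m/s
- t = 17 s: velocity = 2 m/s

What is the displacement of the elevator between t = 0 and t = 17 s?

-28 m

Net displacement equals the area under the velocity-time graph (areas below the axis count negative).
0–3 s: ½(8 + -3)(3) = 7.5 m
3–7 s: ½(-3 + -7)(4) = -20 m
7–11 s: ½(-7 + -3)(4) = -20 m
11–14 s: ½(-3 + 2)(3) = -1.5 m
14–17 s: 2 × 3 = 6 m
Net displacement = -28 m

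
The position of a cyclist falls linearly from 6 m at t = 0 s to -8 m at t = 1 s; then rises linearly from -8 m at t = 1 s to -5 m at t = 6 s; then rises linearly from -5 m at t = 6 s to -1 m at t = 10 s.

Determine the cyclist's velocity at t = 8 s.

Velocity is the slope of the x-t graph on 6–10 s: (-1 − -5)/(10 − 6) = 1 m/s.

1 m/s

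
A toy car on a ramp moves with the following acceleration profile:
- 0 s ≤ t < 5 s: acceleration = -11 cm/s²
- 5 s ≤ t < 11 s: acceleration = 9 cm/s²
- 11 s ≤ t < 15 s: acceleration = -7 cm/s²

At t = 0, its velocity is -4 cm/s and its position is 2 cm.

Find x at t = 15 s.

On each constant-a segment, Δv = aΔt and Δx = v₀Δt + ½aΔt²; chain segment to segment.
0–5 s: v starts -4 cm/s; Δx = -4·5 + ½·-11·5² = -157.5 cm; v ends -59 cm/s.
5–11 s: v starts -59 cm/s; Δx = -59·6 + ½·9·6² = -192 cm; v ends -5 cm/s.
11–15 s: v starts -5 cm/s; Δx = -5·4 + ½·-7·4² = -76 cm; v ends -33 cm/s.
x(15) = 2 + Σ Δx = -423.5 cm.

-423.5 cm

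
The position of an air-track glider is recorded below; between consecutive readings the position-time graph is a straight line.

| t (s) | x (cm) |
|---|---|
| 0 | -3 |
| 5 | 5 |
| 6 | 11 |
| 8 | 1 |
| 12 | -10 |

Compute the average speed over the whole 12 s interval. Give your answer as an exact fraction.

Average speed = (total path length)/(elapsed time); on a piecewise-linear x-t graph the path length is Σ|Δx|.
0–5 s: |Δx| = |5 − -3| = 8 cm
5–6 s: |Δx| = |11 − 5| = 6 cm
6–8 s: |Δx| = |1 − 11| = 10 cm
8–12 s: |Δx| = |-10 − 1| = 11 cm
Total path = 35 cm; average speed = 35/12 = 35/12 cm/s.

35/12 cm/s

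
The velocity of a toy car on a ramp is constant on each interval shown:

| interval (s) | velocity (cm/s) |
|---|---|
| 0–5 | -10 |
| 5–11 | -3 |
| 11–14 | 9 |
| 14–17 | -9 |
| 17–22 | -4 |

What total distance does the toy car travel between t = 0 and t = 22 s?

Total distance travelled is ∫|v| dt — sum the magnitudes of each area piece.
0–5 s: |-10| × 5 = 50 cm
5–11 s: |-3| × 6 = 18 cm
11–14 s: |9| × 3 = 27 cm
14–17 s: |-9| × 3 = 27 cm
17–22 s: |-4| × 5 = 20 cm
Total distance = 142 cm

142 cm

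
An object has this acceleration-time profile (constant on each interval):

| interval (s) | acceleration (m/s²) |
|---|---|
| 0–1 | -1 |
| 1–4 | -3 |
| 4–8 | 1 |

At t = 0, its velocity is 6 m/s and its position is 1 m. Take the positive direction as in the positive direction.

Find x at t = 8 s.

On each constant-a segment, Δv = aΔt and Δx = v₀Δt + ½aΔt²; chain segment to segment.
0–1 s: v starts 6 m/s; Δx = 6·1 + ½·-1·1² = 5.5 m; v ends 5 m/s.
1–4 s: v starts 5 m/s; Δx = 5·3 + ½·-3·3² = 1.5 m; v ends -4 m/s.
4–8 s: v starts -4 m/s; Δx = -4·4 + ½·1·4² = -8 m; v ends 0 m/s.
x(8) = 1 + Σ Δx = 0 m.

0 m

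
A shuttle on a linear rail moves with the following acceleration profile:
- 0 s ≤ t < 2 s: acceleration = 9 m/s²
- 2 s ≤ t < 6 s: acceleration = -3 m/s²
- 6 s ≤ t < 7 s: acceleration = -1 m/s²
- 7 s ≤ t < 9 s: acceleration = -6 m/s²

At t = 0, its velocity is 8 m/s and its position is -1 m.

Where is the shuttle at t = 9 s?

140.5 m

On each constant-a segment, Δv = aΔt and Δx = v₀Δt + ½aΔt²; chain segment to segment.
0–2 s: v starts 8 m/s; Δx = 8·2 + ½·9·2² = 34 m; v ends 26 m/s.
2–6 s: v starts 26 m/s; Δx = 26·4 + ½·-3·4² = 80 m; v ends 14 m/s.
6–7 s: v starts 14 m/s; Δx = 14·1 + ½·-1·1² = 13.5 m; v ends 13 m/s.
7–9 s: v starts 13 m/s; Δx = 13·2 + ½·-6·2² = 14 m; v ends 1 m/s.
x(9) = -1 + Σ Δx = 140.5 m.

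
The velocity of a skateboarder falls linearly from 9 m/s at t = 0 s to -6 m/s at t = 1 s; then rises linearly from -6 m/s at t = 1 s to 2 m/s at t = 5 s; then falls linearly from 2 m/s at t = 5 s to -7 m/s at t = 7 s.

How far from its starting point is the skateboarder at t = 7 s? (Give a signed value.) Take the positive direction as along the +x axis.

-11.5 m

Net displacement equals the area under the velocity-time graph (areas below the axis count negative).
0–1 s: ½(9 + -6)(1) = 1.5 m
1–5 s: ½(-6 + 2)(4) = -8 m
5–7 s: ½(2 + -7)(2) = -5 m
Net displacement = -11.5 m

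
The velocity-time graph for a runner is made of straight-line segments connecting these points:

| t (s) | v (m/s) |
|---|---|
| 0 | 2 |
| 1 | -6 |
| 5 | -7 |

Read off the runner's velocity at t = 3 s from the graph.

-6.5 m/s

On 1–5 s the graph is linear from -6 to -7 m/s: v(3) = -6 + (-7 − -6)·(3 − 1)/(5 − 1) = -6.5 m/s.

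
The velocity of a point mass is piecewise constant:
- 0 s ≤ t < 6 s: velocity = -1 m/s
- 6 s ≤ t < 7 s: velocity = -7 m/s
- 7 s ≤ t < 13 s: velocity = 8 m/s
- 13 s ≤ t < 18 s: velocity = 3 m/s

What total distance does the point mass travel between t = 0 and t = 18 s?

76 m

Total distance travelled is ∫|v| dt — sum the magnitudes of each area piece.
0–6 s: |-1| × 6 = 6 m
6–7 s: |-7| × 1 = 7 m
7–13 s: |8| × 6 = 48 m
13–18 s: |3| × 5 = 15 m
Total distance = 76 m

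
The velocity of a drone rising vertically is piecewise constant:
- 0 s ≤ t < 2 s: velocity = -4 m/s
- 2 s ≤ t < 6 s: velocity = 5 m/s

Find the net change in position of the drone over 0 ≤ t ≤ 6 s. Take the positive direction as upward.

Displacement is the signed area under the v-t curve.
0–2 s: -4 × 2 = -8 m
2–6 s: 5 × 4 = 20 m
Net displacement = 12 m

12 m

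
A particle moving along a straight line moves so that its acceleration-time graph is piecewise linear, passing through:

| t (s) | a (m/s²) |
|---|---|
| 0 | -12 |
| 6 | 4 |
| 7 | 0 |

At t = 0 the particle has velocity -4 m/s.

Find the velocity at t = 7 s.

Δv equals the area under the a-t graph; then v = v₀ + Δv.
0–6 s: ½(-12 + 4)(6) = -24 m/s
6–7 s: ½(4 + 0)(1) = 2 m/s
Δv = -22 m/s, so v(7) = -4 + (-22) = -26 m/s.

-26 m/s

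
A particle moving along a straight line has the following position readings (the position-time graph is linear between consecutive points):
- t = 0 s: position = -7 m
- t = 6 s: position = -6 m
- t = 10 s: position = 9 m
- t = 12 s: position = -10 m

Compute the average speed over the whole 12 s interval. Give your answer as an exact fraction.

Average speed = (total path length)/(elapsed time); on a piecewise-linear x-t graph the path length is Σ|Δx|.
0–6 s: |Δx| = |-6 − -7| = 1 m
6–10 s: |Δx| = |9 − -6| = 15 m
10–12 s: |Δx| = |-10 − 9| = 19 m
Total path = 35 m; average speed = 35/12 = 35/12 m/s.

35/12 m/s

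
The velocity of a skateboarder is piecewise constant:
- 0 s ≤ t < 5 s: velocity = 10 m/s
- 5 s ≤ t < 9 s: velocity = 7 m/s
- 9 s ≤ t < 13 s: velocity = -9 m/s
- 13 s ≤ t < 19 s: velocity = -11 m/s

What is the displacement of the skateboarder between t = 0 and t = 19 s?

Displacement is the signed area under the v-t curve.
0–5 s: 10 × 5 = 50 m
5–9 s: 7 × 4 = 28 m
9–13 s: -9 × 4 = -36 m
13–19 s: -11 × 6 = -66 m
Net displacement = -24 m

-24 m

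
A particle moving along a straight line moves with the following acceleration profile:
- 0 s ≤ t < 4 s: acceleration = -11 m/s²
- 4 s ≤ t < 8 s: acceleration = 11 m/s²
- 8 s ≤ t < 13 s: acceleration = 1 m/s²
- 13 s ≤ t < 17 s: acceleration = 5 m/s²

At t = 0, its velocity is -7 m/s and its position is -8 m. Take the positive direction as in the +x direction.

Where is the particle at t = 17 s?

-230.5 m

On each constant-a segment, Δv = aΔt and Δx = v₀Δt + ½aΔt²; chain segment to segment.
0–4 s: v starts -7 m/s; Δx = -7·4 + ½·-11·4² = -116 m; v ends -51 m/s.
4–8 s: v starts -51 m/s; Δx = -51·4 + ½·11·4² = -116 m; v ends -7 m/s.
8–13 s: v starts -7 m/s; Δx = -7·5 + ½·1·5² = -22.5 m; v ends -2 m/s.
13–17 s: v starts -2 m/s; Δx = -2·4 + ½·5·4² = 32 m; v ends 18 m/s.
x(17) = -8 + Σ Δx = -230.5 m.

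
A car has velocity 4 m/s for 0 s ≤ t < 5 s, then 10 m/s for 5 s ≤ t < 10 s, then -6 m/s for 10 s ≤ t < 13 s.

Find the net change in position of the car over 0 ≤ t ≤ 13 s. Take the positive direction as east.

Displacement is the signed area under the v-t curve.
0–5 s: 4 × 5 = 20 m
5–10 s: 10 × 5 = 50 m
10–13 s: -6 × 3 = -18 m
Net displacement = 52 m

52 m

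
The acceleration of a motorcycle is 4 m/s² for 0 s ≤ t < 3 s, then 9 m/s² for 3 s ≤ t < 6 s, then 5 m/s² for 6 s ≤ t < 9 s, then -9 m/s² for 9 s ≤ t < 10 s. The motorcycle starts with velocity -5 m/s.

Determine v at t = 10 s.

40 m/s

Δv equals the area under the a-t graph; then v = v₀ + Δv.
0–3 s: 4 × 3 = 12 m/s
3–6 s: 9 × 3 = 27 m/s
6–9 s: 5 × 3 = 15 m/s
9–10 s: -9 × 1 = -9 m/s
Δv = 45 m/s, so v(10) = -5 + (45) = 40 m/s.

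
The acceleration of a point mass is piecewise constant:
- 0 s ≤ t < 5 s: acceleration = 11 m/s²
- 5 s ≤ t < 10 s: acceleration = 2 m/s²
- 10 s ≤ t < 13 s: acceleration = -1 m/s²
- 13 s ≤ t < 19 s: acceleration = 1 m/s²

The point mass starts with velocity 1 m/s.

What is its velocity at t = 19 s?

Δv equals the area under the a-t graph; then v = v₀ + Δv.
0–5 s: 11 × 5 = 55 m/s
5–10 s: 2 × 5 = 10 m/s
10–13 s: -1 × 3 = -3 m/s
13–19 s: 1 × 6 = 6 m/s
Δv = 68 m/s, so v(19) = 1 + (68) = 69 m/s.

69 m/s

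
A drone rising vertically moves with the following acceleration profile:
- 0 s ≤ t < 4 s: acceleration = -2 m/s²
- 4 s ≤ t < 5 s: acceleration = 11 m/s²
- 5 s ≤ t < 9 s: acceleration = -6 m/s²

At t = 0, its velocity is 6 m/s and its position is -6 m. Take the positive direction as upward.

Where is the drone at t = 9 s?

On each constant-a segment, Δv = aΔt and Δx = v₀Δt + ½aΔt²; chain segment to segment.
0–4 s: v starts 6 m/s; Δx = 6·4 + ½·-2·4² = 8 m; v ends -2 m/s.
4–5 s: v starts -2 m/s; Δx = -2·1 + ½·11·1² = 3.5 m; v ends 9 m/s.
5–9 s: v starts 9 m/s; Δx = 9·4 + ½·-6·4² = -12 m; v ends -15 m/s.
x(9) = -6 + Σ Δx = -6.5 m.

-6.5 m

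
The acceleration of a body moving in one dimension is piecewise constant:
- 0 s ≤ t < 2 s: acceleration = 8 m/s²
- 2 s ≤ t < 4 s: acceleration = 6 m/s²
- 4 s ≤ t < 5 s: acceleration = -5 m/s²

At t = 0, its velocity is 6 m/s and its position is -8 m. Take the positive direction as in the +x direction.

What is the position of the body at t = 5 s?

107.5 m

On each constant-a segment, Δv = aΔt and Δx = v₀Δt + ½aΔt²; chain segment to segment.
0–2 s: v starts 6 m/s; Δx = 6·2 + ½·8·2² = 28 m; v ends 22 m/s.
2–4 s: v starts 22 m/s; Δx = 22·2 + ½·6·2² = 56 m; v ends 34 m/s.
4–5 s: v starts 34 m/s; Δx = 34·1 + ½·-5·1² = 31.5 m; v ends 29 m/s.
x(5) = -8 + Σ Δx = 107.5 m.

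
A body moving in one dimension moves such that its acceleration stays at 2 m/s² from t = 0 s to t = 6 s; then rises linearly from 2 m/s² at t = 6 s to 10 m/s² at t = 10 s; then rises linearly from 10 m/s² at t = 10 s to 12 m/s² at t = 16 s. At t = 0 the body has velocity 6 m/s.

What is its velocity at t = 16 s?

Δv equals the area under the a-t graph; then v = v₀ + Δv.
0–6 s: 2 × 6 = 12 m/s
6–10 s: ½(2 + 10)(4) = 24 m/s
10–16 s: ½(10 + 12)(6) = 66 m/s
Δv = 102 m/s, so v(16) = 6 + (102) = 108 m/s.

108 m/s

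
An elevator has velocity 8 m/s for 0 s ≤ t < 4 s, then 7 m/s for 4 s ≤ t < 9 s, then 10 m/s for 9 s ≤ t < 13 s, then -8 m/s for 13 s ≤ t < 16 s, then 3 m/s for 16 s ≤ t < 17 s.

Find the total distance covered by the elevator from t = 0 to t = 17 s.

Total distance travelled is ∫|v| dt — sum the magnitudes of each area piece.
0–4 s: |8| × 4 = 32 m
4–9 s: |7| × 5 = 35 m
9–13 s: |10| × 4 = 40 m
13–16 s: |-8| × 3 = 24 m
16–17 s: |3| × 1 = 3 m
Total distance = 134 m

134 m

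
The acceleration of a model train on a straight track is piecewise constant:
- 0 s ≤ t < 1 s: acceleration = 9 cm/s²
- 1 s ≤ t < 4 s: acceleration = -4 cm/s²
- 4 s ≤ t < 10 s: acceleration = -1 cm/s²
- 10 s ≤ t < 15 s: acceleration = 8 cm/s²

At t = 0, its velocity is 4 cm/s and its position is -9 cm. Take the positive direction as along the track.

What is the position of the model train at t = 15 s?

83.5 cm

On each constant-a segment, Δv = aΔt and Δx = v₀Δt + ½aΔt²; chain segment to segment.
0–1 s: v starts 4 cm/s; Δx = 4·1 + ½·9·1² = 8.5 cm; v ends 13 cm/s.
1–4 s: v starts 13 cm/s; Δx = 13·3 + ½·-4·3² = 21 cm; v ends 1 cm/s.
4–10 s: v starts 1 cm/s; Δx = 1·6 + ½·-1·6² = -12 cm; v ends -5 cm/s.
10–15 s: v starts -5 cm/s; Δx = -5·5 + ½·8·5² = 75 cm; v ends 35 cm/s.
x(15) = -9 + Σ Δx = 83.5 cm.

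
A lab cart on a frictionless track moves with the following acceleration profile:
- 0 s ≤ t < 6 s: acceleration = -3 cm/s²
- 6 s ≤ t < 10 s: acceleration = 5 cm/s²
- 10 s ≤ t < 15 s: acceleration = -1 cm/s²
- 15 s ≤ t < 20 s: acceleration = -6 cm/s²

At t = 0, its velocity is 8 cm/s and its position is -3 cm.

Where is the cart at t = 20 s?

-21.5 cm

On each constant-a segment, Δv = aΔt and Δx = v₀Δt + ½aΔt²; chain segment to segment.
0–6 s: v starts 8 cm/s; Δx = 8·6 + ½·-3·6² = -6 cm; v ends -10 cm/s.
6–10 s: v starts -10 cm/s; Δx = -10·4 + ½·5·4² = 0 cm; v ends 10 cm/s.
10–15 s: v starts 10 cm/s; Δx = 10·5 + ½·-1·5² = 37.5 cm; v ends 5 cm/s.
15–20 s: v starts 5 cm/s; Δx = 5·5 + ½·-6·5² = -50 cm; v ends -25 cm/s.
x(20) = -3 + Σ Δx = -21.5 cm.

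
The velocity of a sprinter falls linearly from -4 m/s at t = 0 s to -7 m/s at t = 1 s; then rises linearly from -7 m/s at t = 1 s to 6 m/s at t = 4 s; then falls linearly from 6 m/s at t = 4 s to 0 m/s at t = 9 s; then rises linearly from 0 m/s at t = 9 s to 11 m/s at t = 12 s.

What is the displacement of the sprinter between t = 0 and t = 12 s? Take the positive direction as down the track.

Net displacement equals the area under the velocity-time graph (areas below the axis count negative).
0–1 s: ½(-4 + -7)(1) = -5.5 m
1–4 s: ½(-7 + 6)(3) = -1.5 m
4–9 s: ½(6 + 0)(5) = 15 m
9–12 s: ½(0 + 11)(3) = 16.5 m
Net displacement = 24.5 m

24.5 m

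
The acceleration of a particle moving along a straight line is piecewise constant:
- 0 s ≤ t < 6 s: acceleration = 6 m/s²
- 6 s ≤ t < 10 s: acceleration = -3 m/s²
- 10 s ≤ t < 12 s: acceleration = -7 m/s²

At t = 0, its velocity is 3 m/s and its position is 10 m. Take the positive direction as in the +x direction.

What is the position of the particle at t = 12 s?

On each constant-a segment, Δv = aΔt and Δx = v₀Δt + ½aΔt²; chain segment to segment.
0–6 s: v starts 3 m/s; Δx = 3·6 + ½·6·6² = 126 m; v ends 39 m/s.
6–10 s: v starts 39 m/s; Δx = 39·4 + ½·-3·4² = 132 m; v ends 27 m/s.
10–12 s: v starts 27 m/s; Δx = 27·2 + ½·-7·2² = 40 m; v ends 13 m/s.
x(12) = 10 + Σ Δx = 308 m.

308 m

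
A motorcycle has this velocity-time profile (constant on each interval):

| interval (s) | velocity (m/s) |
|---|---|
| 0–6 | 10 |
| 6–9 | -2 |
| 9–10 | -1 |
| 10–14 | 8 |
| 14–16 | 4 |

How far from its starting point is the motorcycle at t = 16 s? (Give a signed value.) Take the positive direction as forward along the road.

Net displacement equals the area under the velocity-time graph (areas below the axis count negative).
0–6 s: 10 × 6 = 60 m
6–9 s: -2 × 3 = -6 m
9–10 s: -1 × 1 = -1 m
10–14 s: 8 × 4 = 32 m
14–16 s: 4 × 2 = 8 m
Net displacement = 93 m

93 m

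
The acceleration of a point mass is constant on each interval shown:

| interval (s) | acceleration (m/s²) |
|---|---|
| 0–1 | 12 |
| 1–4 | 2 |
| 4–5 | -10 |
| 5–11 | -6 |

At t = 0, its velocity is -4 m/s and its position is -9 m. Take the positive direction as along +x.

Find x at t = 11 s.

-49 m

On each constant-a segment, Δv = aΔt and Δx = v₀Δt + ½aΔt²; chain segment to segment.
0–1 s: v starts -4 m/s; Δx = -4·1 + ½·12·1² = 2 m; v ends 8 m/s.
1–4 s: v starts 8 m/s; Δx = 8·3 + ½·2·3² = 33 m; v ends 14 m/s.
4–5 s: v starts 14 m/s; Δx = 14·1 + ½·-10·1² = 9 m; v ends 4 m/s.
5–11 s: v starts 4 m/s; Δx = 4·6 + ½·-6·6² = -84 m; v ends -32 m/s.
x(11) = -9 + Σ Δx = -49 m.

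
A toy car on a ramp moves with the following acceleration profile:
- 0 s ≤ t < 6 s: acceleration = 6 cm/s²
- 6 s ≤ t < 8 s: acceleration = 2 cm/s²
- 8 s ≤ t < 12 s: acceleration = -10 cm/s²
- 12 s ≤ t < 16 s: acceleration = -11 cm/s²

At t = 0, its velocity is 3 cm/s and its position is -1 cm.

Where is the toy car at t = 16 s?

223 cm

On each constant-a segment, Δv = aΔt and Δx = v₀Δt + ½aΔt²; chain segment to segment.
0–6 s: v starts 3 cm/s; Δx = 3·6 + ½·6·6² = 126 cm; v ends 39 cm/s.
6–8 s: v starts 39 cm/s; Δx = 39·2 + ½·2·2² = 82 cm; v ends 43 cm/s.
8–12 s: v starts 43 cm/s; Δx = 43·4 + ½·-10·4² = 92 cm; v ends 3 cm/s.
12–16 s: v starts 3 cm/s; Δx = 3·4 + ½·-11·4² = -76 cm; v ends -41 cm/s.
x(16) = -1 + Σ Δx = 223 cm.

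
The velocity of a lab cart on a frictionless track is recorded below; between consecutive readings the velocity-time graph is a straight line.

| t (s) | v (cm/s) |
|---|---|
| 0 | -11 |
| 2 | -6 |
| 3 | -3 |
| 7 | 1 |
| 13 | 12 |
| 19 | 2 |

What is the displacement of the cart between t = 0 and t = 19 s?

Net displacement equals the area under the velocity-time graph (areas below the axis count negative).
0–2 s: ½(-11 + -6)(2) = -17 cm
2–3 s: ½(-6 + -3)(1) = -4.5 cm
3–7 s: ½(-3 + 1)(4) = -4 cm
7–13 s: ½(1 + 12)(6) = 39 cm
13–19 s: ½(12 + 2)(6) = 42 cm
Net displacement = 55.5 cm

55.5 cm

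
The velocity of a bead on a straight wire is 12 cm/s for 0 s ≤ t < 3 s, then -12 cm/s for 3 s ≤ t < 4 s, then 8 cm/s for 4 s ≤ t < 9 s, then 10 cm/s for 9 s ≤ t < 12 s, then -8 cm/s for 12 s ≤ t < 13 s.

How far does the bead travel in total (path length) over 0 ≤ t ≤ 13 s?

126 cm

Distance (not displacement) is the total path length: add the absolute areas under v-t.
0–3 s: |12| × 3 = 36 cm
3–4 s: |-12| × 1 = 12 cm
4–9 s: |8| × 5 = 40 cm
9–12 s: |10| × 3 = 30 cm
12–13 s: |-8| × 1 = 8 cm
Total distance = 126 cm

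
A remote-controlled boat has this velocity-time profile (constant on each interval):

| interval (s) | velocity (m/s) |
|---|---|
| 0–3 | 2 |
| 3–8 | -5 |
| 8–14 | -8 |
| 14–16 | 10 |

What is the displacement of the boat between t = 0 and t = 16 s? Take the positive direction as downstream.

-47 m

Net displacement equals the area under the velocity-time graph (areas below the axis count negative).
0–3 s: 2 × 3 = 6 m
3–8 s: -5 × 5 = -25 m
8–14 s: -8 × 6 = -48 m
14–16 s: 10 × 2 = 20 m
Net displacement = -47 m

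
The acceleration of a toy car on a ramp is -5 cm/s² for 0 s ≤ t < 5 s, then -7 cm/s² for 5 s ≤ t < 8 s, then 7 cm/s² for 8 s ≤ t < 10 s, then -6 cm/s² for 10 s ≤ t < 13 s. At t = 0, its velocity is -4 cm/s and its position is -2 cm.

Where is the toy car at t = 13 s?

On each constant-a segment, Δv = aΔt and Δx = v₀Δt + ½aΔt²; chain segment to segment.
0–5 s: v starts -4 cm/s; Δx = -4·5 + ½·-5·5² = -82.5 cm; v ends -29 cm/s.
5–8 s: v starts -29 cm/s; Δx = -29·3 + ½·-7·3² = -118.5 cm; v ends -50 cm/s.
8–10 s: v starts -50 cm/s; Δx = -50·2 + ½·7·2² = -86 cm; v ends -36 cm/s.
10–13 s: v starts -36 cm/s; Δx = -36·3 + ½·-6·3² = -135 cm; v ends -54 cm/s.
x(13) = -2 + Σ Δx = -424 cm.

-424 cm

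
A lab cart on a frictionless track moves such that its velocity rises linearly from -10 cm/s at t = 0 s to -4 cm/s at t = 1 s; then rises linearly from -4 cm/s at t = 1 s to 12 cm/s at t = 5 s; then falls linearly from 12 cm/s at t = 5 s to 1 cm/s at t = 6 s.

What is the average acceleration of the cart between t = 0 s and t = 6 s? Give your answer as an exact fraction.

Average acceleration = Δv/Δt = (1 − -10)/(6 − 0) = 11/6 cm/s².

11/6 cm/s²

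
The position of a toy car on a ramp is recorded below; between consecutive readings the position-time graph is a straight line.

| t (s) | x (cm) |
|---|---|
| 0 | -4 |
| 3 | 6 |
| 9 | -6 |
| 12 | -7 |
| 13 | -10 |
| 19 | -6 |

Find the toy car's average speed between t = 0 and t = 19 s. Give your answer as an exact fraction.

30/19 cm/s

Average speed = (total path length)/(elapsed time); on a piecewise-linear x-t graph the path length is Σ|Δx|.
0–3 s: |Δx| = |6 − -4| = 10 cm
3–9 s: |Δx| = |-6 − 6| = 12 cm
9–12 s: |Δx| = |-7 − -6| = 1 cm
12–13 s: |Δx| = |-10 − -7| = 3 cm
13–19 s: |Δx| = |-6 − -10| = 4 cm
Total path = 30 cm; average speed = 30/19 = 30/19 cm/s.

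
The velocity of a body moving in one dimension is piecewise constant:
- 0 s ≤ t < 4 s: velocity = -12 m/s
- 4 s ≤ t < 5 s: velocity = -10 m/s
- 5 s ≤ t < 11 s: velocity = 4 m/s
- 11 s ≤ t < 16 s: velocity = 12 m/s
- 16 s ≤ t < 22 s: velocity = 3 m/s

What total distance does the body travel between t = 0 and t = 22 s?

160 m

Total distance travelled is ∫|v| dt — sum the magnitudes of each area piece.
0–4 s: |-12| × 4 = 48 m
4–5 s: |-10| × 1 = 10 m
5–11 s: |4| × 6 = 24 m
11–16 s: |12| × 5 = 60 m
16–22 s: |3| × 6 = 18 m
Total distance = 160 m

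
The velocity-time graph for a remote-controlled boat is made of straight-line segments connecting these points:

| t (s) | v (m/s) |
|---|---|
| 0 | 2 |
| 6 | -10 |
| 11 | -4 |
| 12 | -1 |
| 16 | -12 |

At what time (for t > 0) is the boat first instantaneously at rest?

t = 1 s

v changes sign on 0–6 s (from 2 to -10); the graph is linear there, so v = 0 at t = 0 + (-2)·(6 − 0)/(-10 − 2) = 1 s.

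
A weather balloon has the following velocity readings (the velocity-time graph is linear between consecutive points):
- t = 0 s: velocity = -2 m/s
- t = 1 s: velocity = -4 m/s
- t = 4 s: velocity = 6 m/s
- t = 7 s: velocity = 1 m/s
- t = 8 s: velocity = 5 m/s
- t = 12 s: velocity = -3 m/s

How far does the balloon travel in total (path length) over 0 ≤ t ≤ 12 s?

32.8 m

Distance (not displacement) is the total path length: add the absolute areas under v-t.
0–1 s: |½(-2 + -4)(1)| = 3 m
1–4 s: v = 0 at t = 2.2 s; triangle areas 2.4 + 5.4 = 7.8 m
4–7 s: |½(6 + 1)(3)| = 10.5 m
7–8 s: |½(1 + 5)(1)| = 3 m
8–12 s: v = 0 at t = 10.5 s; triangle areas 6.25 + 2.25 = 8.5 m
Total distance = 32.8 m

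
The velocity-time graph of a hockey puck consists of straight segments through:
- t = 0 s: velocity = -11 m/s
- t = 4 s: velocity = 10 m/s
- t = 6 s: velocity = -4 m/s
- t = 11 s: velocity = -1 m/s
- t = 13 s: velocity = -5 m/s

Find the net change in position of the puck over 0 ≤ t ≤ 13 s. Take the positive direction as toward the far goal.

Displacement is the signed area under the v-t curve.
0–4 s: ½(-11 + 10)(4) = -2 m
4–6 s: ½(10 + -4)(2) = 6 m
6–11 s: ½(-4 + -1)(5) = -12.5 m
11–13 s: ½(-1 + -5)(2) = -6 m
Net displacement = -14.5 m

-14.5 m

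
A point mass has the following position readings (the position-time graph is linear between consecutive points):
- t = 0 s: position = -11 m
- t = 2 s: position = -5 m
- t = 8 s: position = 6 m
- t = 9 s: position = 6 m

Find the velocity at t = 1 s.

Velocity is the slope of the x-t graph on 0–2 s: (-5 − -11)/(2 − 0) = 3 m/s.

3 m/s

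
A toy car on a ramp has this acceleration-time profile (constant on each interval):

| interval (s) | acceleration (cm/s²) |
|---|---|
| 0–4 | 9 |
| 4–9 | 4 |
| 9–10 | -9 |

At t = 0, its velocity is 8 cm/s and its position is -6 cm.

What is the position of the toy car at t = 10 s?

427.5 cm

On each constant-a segment, Δv = aΔt and Δx = v₀Δt + ½aΔt²; chain segment to segment.
0–4 s: v starts 8 cm/s; Δx = 8·4 + ½·9·4² = 104 cm; v ends 44 cm/s.
4–9 s: v starts 44 cm/s; Δx = 44·5 + ½·4·5² = 270 cm; v ends 64 cm/s.
9–10 s: v starts 64 cm/s; Δx = 64·1 + ½·-9·1² = 59.5 cm; v ends 55 cm/s.
x(10) = -6 + Σ Δx = 427.5 cm.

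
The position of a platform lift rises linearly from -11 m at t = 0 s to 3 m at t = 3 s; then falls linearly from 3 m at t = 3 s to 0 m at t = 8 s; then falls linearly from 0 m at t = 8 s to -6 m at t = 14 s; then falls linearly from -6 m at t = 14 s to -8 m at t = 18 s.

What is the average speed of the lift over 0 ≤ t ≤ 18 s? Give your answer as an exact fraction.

Average speed = (total path length)/(elapsed time); on a piecewise-linear x-t graph the path length is Σ|Δx|.
0–3 s: |Δx| = |3 − -11| = 14 m
3–8 s: |Δx| = |0 − 3| = 3 m
8–14 s: |Δx| = |-6 − 0| = 6 m
14–18 s: |Δx| = |-8 − -6| = 2 m
Total path = 25 m; average speed = 25/18 = 25/18 m/s.

25/18 m/s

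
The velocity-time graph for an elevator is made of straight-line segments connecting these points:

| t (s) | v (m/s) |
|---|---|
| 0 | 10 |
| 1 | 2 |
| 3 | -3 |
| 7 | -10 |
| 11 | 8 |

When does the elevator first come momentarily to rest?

v changes sign on 1–3 s (from 2 to -3); the graph is linear there, so v = 0 at t = 1 + (-2)·(3 − 1)/(-3 − 2) = 1.8 s.

t = 1.8 s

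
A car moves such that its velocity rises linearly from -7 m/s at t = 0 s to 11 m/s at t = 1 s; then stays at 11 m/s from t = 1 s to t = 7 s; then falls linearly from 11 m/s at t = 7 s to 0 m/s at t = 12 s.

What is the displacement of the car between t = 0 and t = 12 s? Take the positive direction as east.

95.5 m

Net displacement equals the area under the velocity-time graph (areas below the axis count negative).
0–1 s: ½(-7 + 11)(1) = 2 m
1–7 s: 11 × 6 = 66 m
7–12 s: ½(11 + 0)(5) = 27.5 m
Net displacement = 95.5 m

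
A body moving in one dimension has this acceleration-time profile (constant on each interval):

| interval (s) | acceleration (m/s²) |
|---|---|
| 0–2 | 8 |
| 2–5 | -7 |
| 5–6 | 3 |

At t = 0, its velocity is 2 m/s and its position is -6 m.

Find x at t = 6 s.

35 m

On each constant-a segment, Δv = aΔt and Δx = v₀Δt + ½aΔt²; chain segment to segment.
0–2 s: v starts 2 m/s; Δx = 2·2 + ½·8·2² = 20 m; v ends 18 m/s.
2–5 s: v starts 18 m/s; Δx = 18·3 + ½·-7·3² = 22.5 m; v ends -3 m/s.
5–6 s: v starts -3 m/s; Δx = -3·1 + ½·3·1² = -1.5 m; v ends 0 m/s.
x(6) = -6 + Σ Δx = 35 m.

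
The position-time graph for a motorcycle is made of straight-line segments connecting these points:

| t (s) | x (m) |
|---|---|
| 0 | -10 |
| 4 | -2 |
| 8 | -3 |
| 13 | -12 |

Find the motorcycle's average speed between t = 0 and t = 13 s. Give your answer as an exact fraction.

18/13 m/s

Average speed = (total path length)/(elapsed time); on a piecewise-linear x-t graph the path length is Σ|Δx|.
0–4 s: |Δx| = |-2 − -10| = 8 m
4–8 s: |Δx| = |-3 − -2| = 1 m
8–13 s: |Δx| = |-12 − -3| = 9 m
Total path = 18 m; average speed = 18/13 = 18/13 m/s.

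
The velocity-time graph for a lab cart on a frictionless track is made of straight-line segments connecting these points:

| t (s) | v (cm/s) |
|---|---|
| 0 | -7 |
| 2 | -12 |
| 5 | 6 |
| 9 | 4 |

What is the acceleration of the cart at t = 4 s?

6 cm/s²

Acceleration is the slope of the v-t graph on 2–5 s: (6 − -12)/(5 − 2) = 6 cm/s².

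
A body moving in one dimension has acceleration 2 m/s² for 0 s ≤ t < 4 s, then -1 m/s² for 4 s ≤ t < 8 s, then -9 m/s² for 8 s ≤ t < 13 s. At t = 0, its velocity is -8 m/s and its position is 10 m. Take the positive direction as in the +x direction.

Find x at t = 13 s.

On each constant-a segment, Δv = aΔt and Δx = v₀Δt + ½aΔt²; chain segment to segment.
0–4 s: v starts -8 m/s; Δx = -8·4 + ½·2·4² = -16 m; v ends 0 m/s.
4–8 s: v starts 0 m/s; Δx = 0·4 + ½·-1·4² = -8 m; v ends -4 m/s.
8–13 s: v starts -4 m/s; Δx = -4·5 + ½·-9·5² = -132.5 m; v ends -49 m/s.
x(13) = 10 + Σ Δx = -146.5 m.

-146.5 m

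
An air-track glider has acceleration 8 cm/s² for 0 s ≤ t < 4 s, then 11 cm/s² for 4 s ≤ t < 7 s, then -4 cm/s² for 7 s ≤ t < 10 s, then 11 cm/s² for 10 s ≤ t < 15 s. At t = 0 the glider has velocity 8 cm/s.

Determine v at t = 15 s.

Δv equals the area under the a-t graph; then v = v₀ + Δv.
0–4 s: 8 × 4 = 32 cm/s
4–7 s: 11 × 3 = 33 cm/s
7–10 s: -4 × 3 = -12 cm/s
10–15 s: 11 × 5 = 55 cm/s
Δv = 108 cm/s, so v(15) = 8 + (108) = 116 cm/s.

116 cm/s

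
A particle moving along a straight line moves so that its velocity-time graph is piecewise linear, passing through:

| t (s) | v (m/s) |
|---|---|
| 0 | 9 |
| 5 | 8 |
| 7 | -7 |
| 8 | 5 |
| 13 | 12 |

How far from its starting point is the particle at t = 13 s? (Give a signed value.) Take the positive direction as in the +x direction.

85 m

Displacement is the signed area under the v-t curve.
0–5 s: ½(9 + 8)(5) = 42.5 m
5–7 s: ½(8 + -7)(2) = 1 m
7–8 s: ½(-7 + 5)(1) = -1 m
8–13 s: ½(5 + 12)(5) = 42.5 m
Net displacement = 85 m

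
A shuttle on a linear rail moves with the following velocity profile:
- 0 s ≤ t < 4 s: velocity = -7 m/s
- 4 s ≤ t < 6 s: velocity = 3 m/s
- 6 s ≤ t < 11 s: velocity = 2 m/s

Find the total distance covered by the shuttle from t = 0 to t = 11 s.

Total distance travelled is ∫|v| dt — sum the magnitudes of each area piece.
0–4 s: |-7| × 4 = 28 m
4–6 s: |3| × 2 = 6 m
6–11 s: |2| × 5 = 10 m
Total distance = 44 m

44 m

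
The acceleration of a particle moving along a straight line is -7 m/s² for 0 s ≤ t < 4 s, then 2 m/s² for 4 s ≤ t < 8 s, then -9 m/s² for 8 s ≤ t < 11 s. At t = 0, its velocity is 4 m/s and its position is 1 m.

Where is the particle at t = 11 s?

On each constant-a segment, Δv = aΔt and Δx = v₀Δt + ½aΔt²; chain segment to segment.
0–4 s: v starts 4 m/s; Δx = 4·4 + ½·-7·4² = -40 m; v ends -24 m/s.
4–8 s: v starts -24 m/s; Δx = -24·4 + ½·2·4² = -80 m; v ends -16 m/s.
8–11 s: v starts -16 m/s; Δx = -16·3 + ½·-9·3² = -88.5 m; v ends -43 m/s.
x(11) = 1 + Σ Δx = -207.5 m.

-207.5 m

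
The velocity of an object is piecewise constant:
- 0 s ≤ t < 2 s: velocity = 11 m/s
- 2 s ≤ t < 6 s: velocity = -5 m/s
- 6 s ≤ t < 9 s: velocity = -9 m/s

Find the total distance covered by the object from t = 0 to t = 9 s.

Distance (not displacement) is the total path length: add the absolute areas under v-t.
0–2 s: |11| × 2 = 22 m
2–6 s: |-5| × 4 = 20 m
6–9 s: |-9| × 3 = 27 m
Total distance = 69 m

69 m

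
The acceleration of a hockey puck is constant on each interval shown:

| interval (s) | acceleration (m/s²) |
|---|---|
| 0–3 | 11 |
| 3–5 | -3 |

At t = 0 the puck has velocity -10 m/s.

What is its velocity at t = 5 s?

Δv equals the area under the a-t graph; then v = v₀ + Δv.
0–3 s: 11 × 3 = 33 m/s
3–5 s: -3 × 2 = -6 m/s
Δv = 27 m/s, so v(5) = -10 + (27) = 17 m/s.

17 m/s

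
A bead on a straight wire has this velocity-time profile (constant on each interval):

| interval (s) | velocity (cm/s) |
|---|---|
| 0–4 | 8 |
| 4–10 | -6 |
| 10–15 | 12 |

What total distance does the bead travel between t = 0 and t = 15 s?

128 cm

Total distance travelled is ∫|v| dt — sum the magnitudes of each area piece.
0–4 s: |8| × 4 = 32 cm
4–10 s: |-6| × 6 = 36 cm
10–15 s: |12| × 5 = 60 cm
Total distance = 128 cm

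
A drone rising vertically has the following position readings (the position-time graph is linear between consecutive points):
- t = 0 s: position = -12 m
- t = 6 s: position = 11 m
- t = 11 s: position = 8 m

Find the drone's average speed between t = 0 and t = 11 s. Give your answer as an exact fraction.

Average speed = (total path length)/(elapsed time); on a piecewise-linear x-t graph the path length is Σ|Δx|.
0–6 s: |Δx| = |11 − -12| = 23 m
6–11 s: |Δx| = |8 − 11| = 3 m
Total path = 26 m; average speed = 26/11 = 26/11 m/s.

26/11 m/s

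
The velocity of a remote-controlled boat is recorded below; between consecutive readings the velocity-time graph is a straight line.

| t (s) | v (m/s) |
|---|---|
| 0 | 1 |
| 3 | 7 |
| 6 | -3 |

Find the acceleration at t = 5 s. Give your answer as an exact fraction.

-10/3 m/s²

Acceleration is the slope of the v-t graph on 3–6 s: (-3 − 7)/(6 − 3) = -10/3 m/s².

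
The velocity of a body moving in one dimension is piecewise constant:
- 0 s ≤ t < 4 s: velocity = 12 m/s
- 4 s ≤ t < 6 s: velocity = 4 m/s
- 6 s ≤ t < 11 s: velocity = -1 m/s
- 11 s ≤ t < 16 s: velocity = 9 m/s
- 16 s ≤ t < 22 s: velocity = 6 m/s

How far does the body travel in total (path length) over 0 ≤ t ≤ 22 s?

142 m

Total distance travelled is ∫|v| dt — sum the magnitudes of each area piece.
0–4 s: |12| × 4 = 48 m
4–6 s: |4| × 2 = 8 m
6–11 s: |-1| × 5 = 5 m
11–16 s: |9| × 5 = 45 m
16–22 s: |6| × 6 = 36 m
Total distance = 142 m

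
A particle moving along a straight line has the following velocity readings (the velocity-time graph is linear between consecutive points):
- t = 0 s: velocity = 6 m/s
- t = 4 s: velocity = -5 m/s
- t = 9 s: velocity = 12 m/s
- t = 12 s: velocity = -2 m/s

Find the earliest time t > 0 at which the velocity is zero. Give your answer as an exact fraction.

t = 24/11 s

v changes sign on 0–4 s (from 6 to -5); the graph is linear there, so v = 0 at t = 0 + (-6)·(4 − 0)/(-5 − 6) = 24/11 s.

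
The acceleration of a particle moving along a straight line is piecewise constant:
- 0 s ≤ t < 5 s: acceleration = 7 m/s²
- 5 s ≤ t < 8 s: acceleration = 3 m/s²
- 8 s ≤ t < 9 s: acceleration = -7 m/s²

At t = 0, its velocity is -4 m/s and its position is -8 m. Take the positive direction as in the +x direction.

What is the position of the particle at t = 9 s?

On each constant-a segment, Δv = aΔt and Δx = v₀Δt + ½aΔt²; chain segment to segment.
0–5 s: v starts -4 m/s; Δx = -4·5 + ½·7·5² = 67.5 m; v ends 31 m/s.
5–8 s: v starts 31 m/s; Δx = 31·3 + ½·3·3² = 106.5 m; v ends 40 m/s.
8–9 s: v starts 40 m/s; Δx = 40·1 + ½·-7·1² = 36.5 m; v ends 33 m/s.
x(9) = -8 + Σ Δx = 202.5 m.

202.5 m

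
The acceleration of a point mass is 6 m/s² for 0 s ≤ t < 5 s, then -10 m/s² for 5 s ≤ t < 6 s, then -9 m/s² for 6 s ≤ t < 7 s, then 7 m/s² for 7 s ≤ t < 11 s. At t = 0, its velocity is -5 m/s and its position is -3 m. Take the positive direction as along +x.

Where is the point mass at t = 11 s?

On each constant-a segment, Δv = aΔt and Δx = v₀Δt + ½aΔt²; chain segment to segment.
0–5 s: v starts -5 m/s; Δx = -5·5 + ½·6·5² = 50 m; v ends 25 m/s.
5–6 s: v starts 25 m/s; Δx = 25·1 + ½·-10·1² = 20 m; v ends 15 m/s.
6–7 s: v starts 15 m/s; Δx = 15·1 + ½·-9·1² = 10.5 m; v ends 6 m/s.
7–11 s: v starts 6 m/s; Δx = 6·4 + ½·7·4² = 80 m; v ends 34 m/s.
x(11) = -3 + Σ Δx = 157.5 m.

157.5 m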